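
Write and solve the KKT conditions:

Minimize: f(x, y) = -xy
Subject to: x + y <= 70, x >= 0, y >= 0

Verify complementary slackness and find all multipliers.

Problem: min -xy s.t. x + y <= 70 (multiplier lambda), x >= 0 (mu_x), y >= 0 (mu_y)
KKT stationarity: -y + lambda - mu_x = 0, -x + lambda - mu_y = 0, with lambda, mu_x, mu_y >= 0
Complementary slackness: lambda*(x + y - 70) = 0, mu_x*x = 0, mu_y*y = 0
If lambda = 0: y = -mu_x <= 0 and x = -mu_y <= 0 force x = y = 0 with f = 0; but x = y = 35 is feasible with f = -1225 < 0, so this is not the minimum. Hence lambda > 0 and x + y = 70.
Try x > 0, y > 0 (so mu_x = mu_y = 0): y = lambda, x = lambda => x = y = lambda
x + y = 70 => 2*lambda = 70 => lambda = 35
x* = y* = 35 > 0, consistent with mu_x = mu_y = 0.
(Any feasible point with x = 0 or y = 0 has f = 0 > -1225, so the minimum is not on those boundaries.)
min(-xy) = -1225 (i.e. max xy = 1225)
Multipliers: lambda = 35, mu_x = 0, mu_y = 0
Complementary slackness: lambda*(x + y - 70) = 35*(35 + 35 - 70) = 0, mu_x*x = 0*35 = 0, mu_y*y = 0*35 = 0. Satisfied.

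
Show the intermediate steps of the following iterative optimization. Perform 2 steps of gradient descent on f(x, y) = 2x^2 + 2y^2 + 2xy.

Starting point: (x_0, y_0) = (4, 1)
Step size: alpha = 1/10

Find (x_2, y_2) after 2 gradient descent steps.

f(x,y) = 2x^2 + 2y^2 + 2xy
grad_x = 4x + 2y, grad_y = 4y + 2x
Step 1: grad = (18, 12), (11/5, -1/5)
Step 2: grad = (42/5, 18/5), (34/25, -14/25)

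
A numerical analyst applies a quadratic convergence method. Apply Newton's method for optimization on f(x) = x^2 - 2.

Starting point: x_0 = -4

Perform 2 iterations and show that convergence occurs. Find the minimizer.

f(x) = x^2 - 2, f'(x) = 2x + (0), f''(x) = 2
Step 1: f'(-4) = -8, x_1 = -4 - -8/2 = 0
Step 2: f'(0) = 0, x_2 = 0 (converged)
Newton's method converges in 1 step for quadratics.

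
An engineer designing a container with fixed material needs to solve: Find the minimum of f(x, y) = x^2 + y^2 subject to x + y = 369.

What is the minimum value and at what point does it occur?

Substitute y = 369 - x into f(x,y) = x^2 + y^2:
g(x) = x^2 + (369 - x)^2 = 2x^2 - 738x + 136161
g'(x) = 4x - 738 = 0  =>  x = 369/2
y = 369 - 369/2 = 369/2
Minimum value = (369/2)^2 + (369/2)^2 = 136161/2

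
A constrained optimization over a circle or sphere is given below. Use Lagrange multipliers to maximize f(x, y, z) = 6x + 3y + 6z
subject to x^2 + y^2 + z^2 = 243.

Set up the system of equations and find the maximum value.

Lagrange conditions: 6 = 2*lambda*x, 3 = 2*lambda*y, 6 = 2*lambda*z
So x:6 = y:3 = z:6, i.e. x = 6t, y = 3t, z = 6t
Constraint: t^2*(6^2 + 3^2 + 6^2) = 243
  t^2 * 81 = 243  =>  t = sqrt(3)
Maximum = 6*6t + 3*3t + 6*6t = 81*sqrt(3) = sqrt(19683)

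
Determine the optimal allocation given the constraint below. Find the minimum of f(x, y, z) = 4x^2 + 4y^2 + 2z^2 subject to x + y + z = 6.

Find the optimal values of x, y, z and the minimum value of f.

Using Lagrange multipliers on f = 4x^2 + 4y^2 + 2z^2 with constraint x + y + z = 6:
Conditions: 2*4*x = lambda, 2*4*y = lambda, 2*2*z = lambda
So x = lambda/8, y = lambda/8, z = lambda/4
Substituting into constraint: lambda * (1/2) = 6
lambda = 12
x = 3/2, y = 3/2, z = 3
Minimum value = 36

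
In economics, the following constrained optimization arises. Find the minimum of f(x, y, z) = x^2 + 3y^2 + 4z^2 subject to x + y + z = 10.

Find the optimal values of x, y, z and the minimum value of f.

Using Lagrange multipliers on f = x^2 + 3y^2 + 4z^2 with constraint x + y + z = 10:
Conditions: 2*1*x = lambda, 2*3*y = lambda, 2*4*z = lambda
So x = lambda/2, y = lambda/6, z = lambda/8
Substituting into constraint: lambda * (19/24) = 10
lambda = 240/19
x = 120/19, y = 40/19, z = 30/19
Minimum value = 1200/19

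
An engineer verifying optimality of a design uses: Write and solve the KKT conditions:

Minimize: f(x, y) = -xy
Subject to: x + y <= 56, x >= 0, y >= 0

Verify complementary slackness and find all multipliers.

Problem: min -xy s.t. x + y <= 56 (multiplier lambda), x >= 0 (mu_x), y >= 0 (mu_y)
KKT stationarity: -y + lambda - mu_x = 0, -x + lambda - mu_y = 0, with lambda, mu_x, mu_y >= 0
Complementary slackness: lambda*(x + y - 56) = 0, mu_x*x = 0, mu_y*y = 0
If lambda = 0: y = -mu_x <= 0 and x = -mu_y <= 0 force x = y = 0 with f = 0; but x = y = 28 is feasible with f = -784 < 0, so this is not the minimum. Hence lambda > 0 and x + y = 56.
Try x > 0, y > 0 (so mu_x = mu_y = 0): y = lambda, x = lambda => x = y = lambda
x + y = 56 => 2*lambda = 56 => lambda = 28
x* = y* = 28 > 0, consistent with mu_x = mu_y = 0.
(Any feasible point with x = 0 or y = 0 has f = 0 > -784, so the minimum is not on those boundaries.)
min(-xy) = -784 (i.e. max xy = 784)
Multipliers: lambda = 28, mu_x = 0, mu_y = 0
Complementary slackness: lambda*(x + y - 56) = 28*(28 + 28 - 56) = 0, mu_x*x = 0*28 = 0, mu_y*y = 0*28 = 0. Satisfied.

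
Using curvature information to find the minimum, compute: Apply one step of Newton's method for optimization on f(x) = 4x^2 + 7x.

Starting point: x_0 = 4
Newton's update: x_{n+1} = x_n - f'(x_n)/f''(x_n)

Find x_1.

f(x) = 4x^2 + 7x
f'(x) = 8x + (7), f''(x) = 8
Newton step: x_1 = x_0 - f'(x_0)/f''(x_0)
f'(4) = 39
x_1 = 4 - 39/8 = -7/8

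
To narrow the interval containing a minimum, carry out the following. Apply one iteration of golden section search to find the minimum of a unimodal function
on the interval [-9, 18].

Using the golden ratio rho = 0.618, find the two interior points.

Golden section search on [-9, 18].
Golden ratio rho = 0.618 (approx).
Interior points:
  x_1 = -9 + (1-0.618)*27 = 1.3140
  x_2 = -9 + 0.618*27 = 7.6860
Compare f(x_1) and f(x_2) to determine which subinterval to keep.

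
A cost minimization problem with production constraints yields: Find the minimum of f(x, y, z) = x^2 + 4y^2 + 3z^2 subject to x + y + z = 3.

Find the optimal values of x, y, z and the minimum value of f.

Using Lagrange multipliers on f = x^2 + 4y^2 + 3z^2 with constraint x + y + z = 3:
Conditions: 2*1*x = lambda, 2*4*y = lambda, 2*3*z = lambda
So x = lambda/2, y = lambda/8, z = lambda/6
Substituting into constraint: lambda * (19/24) = 3
lambda = 72/19
x = 36/19, y = 9/19, z = 12/19
Minimum value = 108/19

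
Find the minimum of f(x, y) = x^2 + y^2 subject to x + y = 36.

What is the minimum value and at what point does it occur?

Substitute y = 36 - x into f(x,y) = x^2 + y^2:
g(x) = x^2 + (36 - x)^2 = 2x^2 - 72x + 1296
g'(x) = 4x - 72 = 0  =>  x = 18
y = 36 - 18 = 18
Minimum value = 18^2 + 18^2 = 648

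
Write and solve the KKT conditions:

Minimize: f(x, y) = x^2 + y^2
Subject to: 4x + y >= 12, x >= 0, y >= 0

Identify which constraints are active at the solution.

KKT conditions for min x^2 + y^2 s.t. 4x + 1y >= 12, x >= 0, y >= 0:
Stationarity: 2x = mu*4 + mu_x, 2y = mu*1 + mu_y, with mu, mu_x, mu_y >= 0
Complementary slackness: mu*(4x + y - 12) = 0, mu_x*x = 0, mu_y*y = 0
(0, 0) is infeasible (4*0 + 1*0 < 12), so if mu = 0 stationarity would force x = mu_x/2 >= 0, y = mu_y/2 >= 0 with mu_x*x = mu_y*y = 0, i.e. x = y = 0: contradiction. Hence mu > 0 and 4x + y = 12 is active.
Try x > 0, y > 0 (so mu_x = mu_y = 0): x = 4*mu/2, y = 1*mu/2
Substitute: 4*(4*mu/2) + 1*(1*mu/2) = 12
  mu*17/2 = 12 => mu = 24/17
x* = 48/17 > 0, y* = 12/17 > 0, consistent with mu_x = mu_y = 0.
f is convex and the constraints are linear, so this KKT point is the global minimum.
f* = 144/17
Active constraints: 4x + y >= 12 (holds with equality, mu = 24/17 > 0); x >= 0 and y >= 0 are inactive (mu_x = mu_y = 0).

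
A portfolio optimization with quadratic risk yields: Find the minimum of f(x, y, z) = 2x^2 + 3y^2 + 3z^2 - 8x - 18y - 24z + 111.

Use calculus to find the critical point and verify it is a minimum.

f(x,y,z) = 2x^2 + 3y^2 + 3z^2 - 8x - 18y - 24z + 111
df/dx = 4x + (-8) = 0 => x = 2
df/dy = 6y + (-18) = 0 => y = 3
df/dz = 6z + (-24) = 0 => z = 4
f(2,3,4) = 2*(2)^2 + 3*(3)^2 + 3*(4)^2 + -8*(2) + -18*(3) + -24*(4) + 111 = 28
Hessian is diagonal with entries 4, 6, 6 > 0, confirmed minimum.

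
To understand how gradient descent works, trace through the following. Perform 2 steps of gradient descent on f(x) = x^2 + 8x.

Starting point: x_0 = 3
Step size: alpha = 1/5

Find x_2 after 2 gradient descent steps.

f(x) = x^2 + 8x, f'(x) = 2x + (8)
Step 1: f'(3) = 14, x_1 = 3 - 1/5 * 14 = 1/5
Step 2: f'(1/5) = 42/5, x_2 = 1/5 - 1/5 * 42/5 = -37/25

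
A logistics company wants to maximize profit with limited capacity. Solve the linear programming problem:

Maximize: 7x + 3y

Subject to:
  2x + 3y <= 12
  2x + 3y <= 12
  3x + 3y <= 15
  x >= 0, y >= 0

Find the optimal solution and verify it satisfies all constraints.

Feasible vertices: (0, 0), (0, 4), (3, 2), (5, 0)
Objective 7x + 3y at each vertex:
  (0, 0): 0
  (0, 4): 12
  (3, 2): 27
  (5, 0): 35
Maximum is 35 at (5, 0).
Verify constraints at (x, y) = (5, 0):
  2*5 + 3*0 = 10 <= 12
  2*5 + 3*0 = 10 <= 12
  3*5 + 3*0 = 15 <= 15 (active)
  x = 5 >= 0, y = 0 >= 0. All constraints satisfied.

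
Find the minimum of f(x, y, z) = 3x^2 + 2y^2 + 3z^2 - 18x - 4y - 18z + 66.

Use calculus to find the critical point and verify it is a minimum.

f(x,y,z) = 3x^2 + 2y^2 + 3z^2 - 18x - 4y - 18z + 66
df/dx = 6x + (-18) = 0 => x = 3
df/dy = 4y + (-4) = 0 => y = 1
df/dz = 6z + (-18) = 0 => z = 3
f(3,1,3) = 3*(3)^2 + 2*(1)^2 + 3*(3)^2 + -18*(3) + -4*(1) + -18*(3) + 66 = 10
Hessian is diagonal with entries 6, 4, 6 > 0, confirmed minimum.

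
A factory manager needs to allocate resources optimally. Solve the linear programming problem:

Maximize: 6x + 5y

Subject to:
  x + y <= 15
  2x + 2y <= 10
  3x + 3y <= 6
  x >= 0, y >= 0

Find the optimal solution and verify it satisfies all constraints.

Feasible vertices: (0, 0), (0, 2), (2, 0)
Objective 6x + 5y at each vertex:
  (0, 0): 0
  (0, 2): 10
  (2, 0): 12
Maximum is 12 at (2, 0).
Verify constraints at (x, y) = (2, 0):
  1*2 + 1*0 = 2 <= 15
  2*2 + 2*0 = 4 <= 10
  3*2 + 3*0 = 6 <= 6 (active)
  x = 2 >= 0, y = 0 >= 0. All constraints satisfied.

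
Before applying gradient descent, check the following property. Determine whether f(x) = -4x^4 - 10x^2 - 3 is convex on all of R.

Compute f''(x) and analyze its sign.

f(x) = -4x^4 - 10x^2 - 3
f'(x) = -16x^3 + -20x
f''(x) = -48x^2 + -20
f''(x) = -48x^2 + -20 <= -20 < 0 for all x
Therefore, f is concave on R.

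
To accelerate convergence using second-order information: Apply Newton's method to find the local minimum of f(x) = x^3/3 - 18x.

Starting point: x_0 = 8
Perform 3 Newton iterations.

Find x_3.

f(x) = x^3/3 - 18x
f'(x) = x^2 - 18, f''(x) = 2x
Newton update: x_{n+1} = x_n - (x_n^2 - 18)/(2*x_n)
Step 1: x_0 = 8, f'=46, f''=16, x_1 = 41/8
Step 2: x_1 = 41/8, f'=529/64, f''=41/4, x_2 = 2833/656
Step 3: x_2 = 2833/656, f'=279841/430336, f''=2833/328, x_3 = 15771937/3716896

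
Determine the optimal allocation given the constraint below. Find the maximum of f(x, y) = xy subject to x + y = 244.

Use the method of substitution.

Substitute y = 244 - x into f(x,y) = xy:
g(x) = x(244 - x) = 244x - x^2
g'(x) = 244 - 2x = 0  =>  x = 122
y = 244 - 122 = 122
Maximum value = 122 * 122 = 14884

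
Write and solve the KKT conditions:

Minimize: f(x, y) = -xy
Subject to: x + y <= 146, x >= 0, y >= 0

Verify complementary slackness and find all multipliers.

Problem: min -xy s.t. x + y <= 146 (multiplier lambda), x >= 0 (mu_x), y >= 0 (mu_y)
KKT stationarity: -y + lambda - mu_x = 0, -x + lambda - mu_y = 0, with lambda, mu_x, mu_y >= 0
Complementary slackness: lambda*(x + y - 146) = 0, mu_x*x = 0, mu_y*y = 0
If lambda = 0: y = -mu_x <= 0 and x = -mu_y <= 0 force x = y = 0 with f = 0; but x = y = 73 is feasible with f = -5329 < 0, so this is not the minimum. Hence lambda > 0 and x + y = 146.
Try x > 0, y > 0 (so mu_x = mu_y = 0): y = lambda, x = lambda => x = y = lambda
x + y = 146 => 2*lambda = 146 => lambda = 73
x* = y* = 73 > 0, consistent with mu_x = mu_y = 0.
(Any feasible point with x = 0 or y = 0 has f = 0 > -5329, so the minimum is not on those boundaries.)
min(-xy) = -5329 (i.e. max xy = 5329)
Multipliers: lambda = 73, mu_x = 0, mu_y = 0
Complementary slackness: lambda*(x + y - 146) = 73*(73 + 73 - 146) = 0, mu_x*x = 0*73 = 0, mu_y*y = 0*73 = 0. Satisfied.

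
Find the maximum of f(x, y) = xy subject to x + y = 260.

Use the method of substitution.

Substitute y = 260 - x into f(x,y) = xy:
g(x) = x(260 - x) = 260x - x^2
g'(x) = 260 - 2x = 0  =>  x = 130
y = 260 - 130 = 130
Maximum value = 130 * 130 = 16900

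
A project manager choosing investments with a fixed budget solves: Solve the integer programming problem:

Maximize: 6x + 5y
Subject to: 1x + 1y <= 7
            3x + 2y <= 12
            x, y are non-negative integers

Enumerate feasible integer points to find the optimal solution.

Constraint 1: 1x + 1y <= 7
Constraint 2: 3x + 2y <= 12
Feasible x range (need y >= 0): 0 <= x <= min(7/1, 12/3) => x in {0, ..., 4}.
Enumerate feasible integer points row by row (the coefficient of y is 5 > 0, so for each x the largest feasible y gives the best value):
  x = 0: y <= min((7 - 1*0)/1, (12 - 3*0)/2) => y in {0, ..., 6}; best 6*0 + 5*6 = 30
  x = 1: y <= min((7 - 1*1)/1, (12 - 3*1)/2) => y in {0, ..., 4}; best 6*1 + 5*4 = 26
  x = 2: y <= min((7 - 1*2)/1, (12 - 3*2)/2) => y in {0, ..., 3}; best 6*2 + 5*3 = 27
  x = 3: y <= min((7 - 1*3)/1, (12 - 3*3)/2) => y in {0, ..., 1}; best 6*3 + 5*1 = 23
  x = 4: y <= min((7 - 1*4)/1, (12 - 3*4)/2) => y in {0}; best 6*4 + 5*0 = 24
The maximum 6x + 5y = 30 is achieved at x = 0, y = 6.
Check: 1*0 + 1*6 = 6 <= 7 and 3*0 + 2*6 = 12 <= 12.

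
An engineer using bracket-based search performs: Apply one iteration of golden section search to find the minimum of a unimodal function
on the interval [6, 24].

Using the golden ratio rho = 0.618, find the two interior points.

Golden section search on [6, 24].
Golden ratio rho = 0.618 (approx).
Interior points:
  x_1 = 6 + (1-0.618)*18 = 12.8760
  x_2 = 6 + 0.618*18 = 17.1240
Compare f(x_1) and f(x_2) to determine which subinterval to keep.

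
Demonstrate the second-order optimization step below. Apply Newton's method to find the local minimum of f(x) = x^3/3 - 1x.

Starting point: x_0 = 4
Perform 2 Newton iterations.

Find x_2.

f(x) = x^3/3 - 1x
f'(x) = x^2 - 1, f''(x) = 2x
Newton update: x_{n+1} = x_n - (x_n^2 - 1)/(2*x_n)
Step 1: x_0 = 4, f'=15, f''=8, x_1 = 17/8
Step 2: x_1 = 17/8, f'=225/64, f''=17/4, x_2 = 353/272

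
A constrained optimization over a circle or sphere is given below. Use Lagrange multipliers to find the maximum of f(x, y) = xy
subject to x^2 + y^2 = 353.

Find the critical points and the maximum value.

Lagrange conditions: y = 2*lambda*x and x = 2*lambda*y
If x = 0 then y = 0, violating the constraint, so x, y != 0.
Dividing: y/x = x/y => x^2 = y^2 => y = x or y = -x
Constraint: 2x^2 = 353 => x^2 = 353/2 => x = +/-sqrt(353/2)
Critical points: (sqrt(353/2), sqrt(353/2)), (-sqrt(353/2), -sqrt(353/2)), (sqrt(353/2), -sqrt(353/2)), (-sqrt(353/2), sqrt(353/2))
  y = x:  xy = x^2 = 353/2  at (sqrt(353/2), sqrt(353/2)) and (-sqrt(353/2), -sqrt(353/2))
  y = -x: xy = -x^2 = -353/2 at (sqrt(353/2), -sqrt(353/2)) and (-sqrt(353/2), sqrt(353/2))
Maximum xy = 353/2 at (sqrt(353/2), sqrt(353/2)) and (-sqrt(353/2), -sqrt(353/2))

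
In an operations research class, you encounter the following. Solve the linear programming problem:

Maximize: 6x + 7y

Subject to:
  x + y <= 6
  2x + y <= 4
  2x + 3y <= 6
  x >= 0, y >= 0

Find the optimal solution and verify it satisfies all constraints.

Feasible vertices: (0, 0), (0, 2), (3/2, 1), (2, 0)
Objective 6x + 7y at each vertex:
  (0, 0): 0
  (0, 2): 14
  (3/2, 1): 16
  (2, 0): 12
Maximum is 16 at (3/2, 1).
Verify constraints at (x, y) = (3/2, 1):
  1*(3/2) + 1*1 = 5/2 <= 6
  2*(3/2) + 1*1 = 4 <= 4 (active)
  2*(3/2) + 3*1 = 6 <= 6 (active)
  x = 3/2 >= 0, y = 1 >= 0. All constraints satisfied.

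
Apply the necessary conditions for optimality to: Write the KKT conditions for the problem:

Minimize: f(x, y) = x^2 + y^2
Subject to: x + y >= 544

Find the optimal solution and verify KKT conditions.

KKT conditions for min x^2 + y^2 s.t. x + y >= 544:
Stationarity: 2x = mu, 2y = mu
So x = y = mu/2.
Complementary slackness: mu*(x + y - 544) = 0
Primal feasibility: x + y >= 544; dual feasibility: mu >= 0
If mu = 0 then x = y = 0, but 0 + 0 < 544 is infeasible, so the constraint is active.
Constraint active: x + y = 2*(mu/2) = 544 => mu = 544
x = y = 272, f = 147968
Verify: stationarity 2*272 = 544 = mu; primal 272 + 272 = 544 >= 544; dual mu = 544 >= 0; complementary slackness 544*(544 - 544) = 0. All KKT conditions hold.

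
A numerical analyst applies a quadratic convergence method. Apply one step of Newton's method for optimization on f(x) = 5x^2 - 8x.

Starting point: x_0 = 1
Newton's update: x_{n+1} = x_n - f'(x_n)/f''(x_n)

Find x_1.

f(x) = 5x^2 - 8x
f'(x) = 10x + (-8), f''(x) = 10
Newton step: x_1 = x_0 - f'(x_0)/f''(x_0)
f'(1) = 2
x_1 = 1 - 2/10 = 4/5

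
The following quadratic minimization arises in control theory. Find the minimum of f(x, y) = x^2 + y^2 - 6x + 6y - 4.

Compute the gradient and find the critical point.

f(x,y) = x^2 + y^2 - 6x + 6y - 4
df/dx = 2x + (-6) = 0  =>  x = 3
df/dy = 2y + (6) = 0  =>  y = -3
f(3, -3) = 1*(3)^2 + 1*(-3)^2 + -6*(3) + 6*(-3) + -4 = -22
Hessian is diagonal with entries 2, 2 > 0, so this is a minimum.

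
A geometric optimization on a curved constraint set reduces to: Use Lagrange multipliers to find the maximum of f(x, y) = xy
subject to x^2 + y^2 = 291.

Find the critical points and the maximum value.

Lagrange conditions: y = 2*lambda*x and x = 2*lambda*y
If x = 0 then y = 0, violating the constraint, so x, y != 0.
Dividing: y/x = x/y => x^2 = y^2 => y = x or y = -x
Constraint: 2x^2 = 291 => x^2 = 291/2 => x = +/-sqrt(291/2)
Critical points: (sqrt(291/2), sqrt(291/2)), (-sqrt(291/2), -sqrt(291/2)), (sqrt(291/2), -sqrt(291/2)), (-sqrt(291/2), sqrt(291/2))
  y = x:  xy = x^2 = 291/2  at (sqrt(291/2), sqrt(291/2)) and (-sqrt(291/2), -sqrt(291/2))
  y = -x: xy = -x^2 = -291/2 at (sqrt(291/2), -sqrt(291/2)) and (-sqrt(291/2), sqrt(291/2))
Maximum xy = 291/2 at (sqrt(291/2), sqrt(291/2)) and (-sqrt(291/2), -sqrt(291/2))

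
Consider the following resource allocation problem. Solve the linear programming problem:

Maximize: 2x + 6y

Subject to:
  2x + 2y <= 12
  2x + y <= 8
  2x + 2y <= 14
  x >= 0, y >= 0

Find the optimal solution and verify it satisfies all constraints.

Feasible vertices: (0, 0), (0, 6), (2, 4), (4, 0)
Objective 2x + 6y at each vertex:
  (0, 0): 0
  (0, 6): 36
  (2, 4): 28
  (4, 0): 8
Maximum is 36 at (0, 6).
Verify constraints at (x, y) = (0, 6):
  2*0 + 2*6 = 12 <= 12 (active)
  2*0 + 1*6 = 6 <= 8
  2*0 + 2*6 = 12 <= 14
  x = 0 >= 0, y = 6 >= 0. All constraints satisfied.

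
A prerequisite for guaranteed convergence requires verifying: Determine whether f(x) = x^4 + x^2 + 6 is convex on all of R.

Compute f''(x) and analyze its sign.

f(x) = x^4 + x^2 + 6
f'(x) = 4x^3 + 2x
f''(x) = 12x^2 + 2
f''(x) = 12x^2 + 2 >= 2 > 0 for all x
Therefore, f is convex on R.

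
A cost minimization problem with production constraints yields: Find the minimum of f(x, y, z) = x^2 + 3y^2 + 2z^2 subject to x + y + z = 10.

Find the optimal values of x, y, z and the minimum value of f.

Using Lagrange multipliers on f = x^2 + 3y^2 + 2z^2 with constraint x + y + z = 10:
Conditions: 2*1*x = lambda, 2*3*y = lambda, 2*2*z = lambda
So x = lambda/2, y = lambda/6, z = lambda/4
Substituting into constraint: lambda * (11/12) = 10
lambda = 120/11
x = 60/11, y = 20/11, z = 30/11
Minimum value = 600/11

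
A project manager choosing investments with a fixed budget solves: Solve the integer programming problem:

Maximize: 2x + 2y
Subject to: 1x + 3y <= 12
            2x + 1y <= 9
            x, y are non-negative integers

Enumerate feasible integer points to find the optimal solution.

Constraint 1: 1x + 3y <= 12
Constraint 2: 2x + 1y <= 9
Feasible x range (need y >= 0): 0 <= x <= min(12/1, 9/2) => x in {0, ..., 4}.
Enumerate feasible integer points row by row (the coefficient of y is 2 > 0, so for each x the largest feasible y gives the best value):
  x = 0: y <= min((12 - 1*0)/3, (9 - 2*0)/1) => y in {0, ..., 4}; best 2*0 + 2*4 = 8
  x = 1: y <= min((12 - 1*1)/3, (9 - 2*1)/1) => y in {0, ..., 3}; best 2*1 + 2*3 = 8
  x = 2: y <= min((12 - 1*2)/3, (9 - 2*2)/1) => y in {0, ..., 3}; best 2*2 + 2*3 = 10
  x = 3: y <= min((12 - 1*3)/3, (9 - 2*3)/1) => y in {0, ..., 3}; best 2*3 + 2*3 = 12
  x = 4: y <= min((12 - 1*4)/3, (9 - 2*4)/1) => y in {0, ..., 1}; best 2*4 + 2*1 = 10
The maximum 2x + 2y = 12 is achieved at x = 3, y = 3.
Check: 1*3 + 3*3 = 12 <= 12 and 2*3 + 1*3 = 9 <= 9.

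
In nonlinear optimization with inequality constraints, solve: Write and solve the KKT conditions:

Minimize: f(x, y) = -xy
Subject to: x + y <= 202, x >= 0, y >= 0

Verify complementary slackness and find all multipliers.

Problem: min -xy s.t. x + y <= 202 (multiplier lambda), x >= 0 (mu_x), y >= 0 (mu_y)
KKT stationarity: -y + lambda - mu_x = 0, -x + lambda - mu_y = 0, with lambda, mu_x, mu_y >= 0
Complementary slackness: lambda*(x + y - 202) = 0, mu_x*x = 0, mu_y*y = 0
If lambda = 0: y = -mu_x <= 0 and x = -mu_y <= 0 force x = y = 0 with f = 0; but x = y = 101 is feasible with f = -10201 < 0, so this is not the minimum. Hence lambda > 0 and x + y = 202.
Try x > 0, y > 0 (so mu_x = mu_y = 0): y = lambda, x = lambda => x = y = lambda
x + y = 202 => 2*lambda = 202 => lambda = 101
x* = y* = 101 > 0, consistent with mu_x = mu_y = 0.
(Any feasible point with x = 0 or y = 0 has f = 0 > -10201, so the minimum is not on those boundaries.)
min(-xy) = -10201 (i.e. max xy = 10201)
Multipliers: lambda = 101, mu_x = 0, mu_y = 0
Complementary slackness: lambda*(x + y - 202) = 101*(101 + 101 - 202) = 0, mu_x*x = 0*101 = 0, mu_y*y = 0*101 = 0. Satisfied.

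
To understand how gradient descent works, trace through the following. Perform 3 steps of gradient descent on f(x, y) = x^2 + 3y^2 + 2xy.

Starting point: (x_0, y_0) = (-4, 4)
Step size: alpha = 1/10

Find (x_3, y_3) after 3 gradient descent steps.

f(x,y) = x^2 + 3y^2 + 2xy
grad_x = 2x + 2y, grad_y = 6y + 2x
Step 1: grad = (0, 16), (-4, 12/5)
Step 2: grad = (-16/5, 32/5), (-92/25, 44/25)
Step 3: grad = (-96/25, 16/5), (-412/125, 36/25)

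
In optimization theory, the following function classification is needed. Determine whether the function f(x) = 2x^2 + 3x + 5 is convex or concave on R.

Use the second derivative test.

f(x) = 2x^2 + 3x + 5
f'(x) = 4x + 3
f''(x) = 4
Since f''(x) = 4 > 0 for all x, f is convex on R.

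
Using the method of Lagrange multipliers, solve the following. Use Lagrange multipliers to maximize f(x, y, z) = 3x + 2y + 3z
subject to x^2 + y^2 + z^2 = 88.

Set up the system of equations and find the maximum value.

Lagrange conditions: 3 = 2*lambda*x, 2 = 2*lambda*y, 3 = 2*lambda*z
So x:3 = y:2 = z:3, i.e. x = 3t, y = 2t, z = 3t
Constraint: t^2*(3^2 + 2^2 + 3^2) = 88
  t^2 * 22 = 88  =>  t = sqrt(4)
Maximum = 3*3t + 2*2t + 3*3t = 22*sqrt(4) = 44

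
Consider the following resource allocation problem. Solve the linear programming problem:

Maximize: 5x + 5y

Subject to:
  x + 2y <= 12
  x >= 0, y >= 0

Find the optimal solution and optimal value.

The feasible region has vertices at [(0, 0), (12, 0), (0, 6)].
Checking objective 5x + 5y at each vertex:
  (0, 0): 5*0 + 5*0 = 0
  (12, 0): 5*12 + 5*0 = 60
  (0, 6): 5*0 + 5*6 = 30
Maximum is 60 at (12, 0).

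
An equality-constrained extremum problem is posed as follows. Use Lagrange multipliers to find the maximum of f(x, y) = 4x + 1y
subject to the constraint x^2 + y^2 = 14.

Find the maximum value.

Set up Lagrange conditions: grad f = lambda * grad g
  4 = 2*lambda*x
  1 = 2*lambda*y
From these: x/y = 4/1, so x = 4t, y = 1t for some t.
Substitute into constraint: (4t)^2 + (1t)^2 = 14
  t^2 * 17 = 14
  t = sqrt(14/17)
Maximum = 4*x + 1*y = (4^2 + 1^2)*t = 17 * sqrt(14/17) = sqrt(238)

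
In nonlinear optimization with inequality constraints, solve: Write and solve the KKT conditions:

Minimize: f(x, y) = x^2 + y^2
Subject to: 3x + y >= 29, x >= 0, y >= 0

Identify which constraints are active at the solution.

KKT conditions for min x^2 + y^2 s.t. 3x + 1y >= 29, x >= 0, y >= 0:
Stationarity: 2x = mu*3 + mu_x, 2y = mu*1 + mu_y, with mu, mu_x, mu_y >= 0
Complementary slackness: mu*(3x + y - 29) = 0, mu_x*x = 0, mu_y*y = 0
(0, 0) is infeasible (3*0 + 1*0 < 29), so if mu = 0 stationarity would force x = mu_x/2 >= 0, y = mu_y/2 >= 0 with mu_x*x = mu_y*y = 0, i.e. x = y = 0: contradiction. Hence mu > 0 and 3x + y = 29 is active.
Try x > 0, y > 0 (so mu_x = mu_y = 0): x = 3*mu/2, y = 1*mu/2
Substitute: 3*(3*mu/2) + 1*(1*mu/2) = 29
  mu*10/2 = 29 => mu = 29/5
x* = 87/10 > 0, y* = 29/10 > 0, consistent with mu_x = mu_y = 0.
f is convex and the constraints are linear, so this KKT point is the global minimum.
f* = 841/10
Active constraints: 3x + y >= 29 (holds with equality, mu = 29/5 > 0); x >= 0 and y >= 0 are inactive (mu_x = mu_y = 0).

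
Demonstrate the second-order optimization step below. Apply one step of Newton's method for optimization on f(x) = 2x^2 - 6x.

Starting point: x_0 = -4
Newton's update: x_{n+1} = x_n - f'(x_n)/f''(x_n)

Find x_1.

f(x) = 2x^2 - 6x
f'(x) = 4x + (-6), f''(x) = 4
Newton step: x_1 = x_0 - f'(x_0)/f''(x_0)
f'(-4) = -22
x_1 = -4 - -22/4 = 3/2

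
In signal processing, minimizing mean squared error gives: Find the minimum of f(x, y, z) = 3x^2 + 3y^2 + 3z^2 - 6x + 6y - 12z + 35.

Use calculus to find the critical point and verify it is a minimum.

f(x,y,z) = 3x^2 + 3y^2 + 3z^2 - 6x + 6y - 12z + 35
df/dx = 6x + (-6) = 0 => x = 1
df/dy = 6y + (6) = 0 => y = -1
df/dz = 6z + (-12) = 0 => z = 2
f(1,-1,2) = 3*(1)^2 + 3*(-1)^2 + 3*(2)^2 + -6*(1) + 6*(-1) + -12*(2) + 35 = 17
Hessian is diagonal with entries 6, 6, 6 > 0, confirmed minimum.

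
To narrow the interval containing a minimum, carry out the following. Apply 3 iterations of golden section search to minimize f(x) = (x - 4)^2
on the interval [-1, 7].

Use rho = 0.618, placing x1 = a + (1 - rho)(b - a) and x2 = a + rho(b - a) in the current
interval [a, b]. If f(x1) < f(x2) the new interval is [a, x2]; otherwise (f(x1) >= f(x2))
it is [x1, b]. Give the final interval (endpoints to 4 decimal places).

Golden section search for min of f(x) = (x - 4)^2 on [-1, 7].
Each step: x1 = a + (1 - rho)(b - a), x2 = a + rho(b - a); if f(x1) < f(x2) keep [a, x2], otherwise keep [x1, b].
Step 1: [-1.0000, 7.0000], x1=2.0560 (f=3.7791), x2=3.9440 (f=0.0031); f(x1) > f(x2) => keep [2.0560, 7.0000]
Step 2: [2.0560, 7.0000], x1=3.9446 (f=0.0031), x2=5.1114 (f=1.2352); f(x1) < f(x2) => keep [2.0560, 5.1114]
Step 3: [2.0560, 5.1114], x1=3.2232 (f=0.6035), x2=3.9442 (f=0.0031); f(x1) > f(x2) => keep [3.2232, 5.1114]
Final interval: [3.2232, 5.1114]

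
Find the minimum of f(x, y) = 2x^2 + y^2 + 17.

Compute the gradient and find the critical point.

f(x,y) = 2x^2 + y^2 + 17
df/dx = 4x + (0) = 0  =>  x = 0
df/dy = 2y + (0) = 0  =>  y = 0
f(0, 0) = 2*(0)^2 + 1*(0)^2 + 17 = 17
Hessian is diagonal with entries 4, 2 > 0, so this is a minimum.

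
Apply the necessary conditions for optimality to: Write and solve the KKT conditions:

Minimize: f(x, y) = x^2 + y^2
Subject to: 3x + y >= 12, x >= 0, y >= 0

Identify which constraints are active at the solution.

KKT conditions for min x^2 + y^2 s.t. 3x + 1y >= 12, x >= 0, y >= 0:
Stationarity: 2x = mu*3 + mu_x, 2y = mu*1 + mu_y, with mu, mu_x, mu_y >= 0
Complementary slackness: mu*(3x + y - 12) = 0, mu_x*x = 0, mu_y*y = 0
(0, 0) is infeasible (3*0 + 1*0 < 12), so if mu = 0 stationarity would force x = mu_x/2 >= 0, y = mu_y/2 >= 0 with mu_x*x = mu_y*y = 0, i.e. x = y = 0: contradiction. Hence mu > 0 and 3x + y = 12 is active.
Try x > 0, y > 0 (so mu_x = mu_y = 0): x = 3*mu/2, y = 1*mu/2
Substitute: 3*(3*mu/2) + 1*(1*mu/2) = 12
  mu*10/2 = 12 => mu = 12/5
x* = 18/5 > 0, y* = 6/5 > 0, consistent with mu_x = mu_y = 0.
f is convex and the constraints are linear, so this KKT point is the global minimum.
f* = 72/5
Active constraints: 3x + y >= 12 (holds with equality, mu = 12/5 > 0); x >= 0 and y >= 0 are inactive (mu_x = mu_y = 0).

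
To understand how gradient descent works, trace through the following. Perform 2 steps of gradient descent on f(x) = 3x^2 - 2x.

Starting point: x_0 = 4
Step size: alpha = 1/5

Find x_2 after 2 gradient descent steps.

f(x) = 3x^2 - 2x, f'(x) = 6x + (-2)
Step 1: f'(4) = 22, x_1 = 4 - 1/5 * 22 = -2/5
Step 2: f'(-2/5) = -22/5, x_2 = -2/5 - 1/5 * -22/5 = 12/25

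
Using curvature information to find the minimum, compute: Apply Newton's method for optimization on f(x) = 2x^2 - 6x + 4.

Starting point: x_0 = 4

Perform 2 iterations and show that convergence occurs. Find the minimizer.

f(x) = 2x^2 - 6x + 4, f'(x) = 4x + (-6), f''(x) = 4
Step 1: f'(4) = 10, x_1 = 4 - 10/4 = 3/2
Step 2: f'(3/2) = 0, x_2 = 3/2 (converged)
Newton's method converges in 1 step for quadratics.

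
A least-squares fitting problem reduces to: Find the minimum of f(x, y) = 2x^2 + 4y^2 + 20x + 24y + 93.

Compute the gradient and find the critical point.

f(x,y) = 2x^2 + 4y^2 + 20x + 24y + 93
df/dx = 4x + (20) = 0  =>  x = -5
df/dy = 8y + (24) = 0  =>  y = -3
f(-5, -3) = 2*(-5)^2 + 4*(-3)^2 + 20*(-5) + 24*(-3) + 93 = 7
Hessian is diagonal with entries 4, 8 > 0, so this is a minimum.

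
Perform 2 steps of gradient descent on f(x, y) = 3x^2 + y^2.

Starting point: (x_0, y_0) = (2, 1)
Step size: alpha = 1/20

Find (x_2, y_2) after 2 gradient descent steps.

f(x,y) = 3x^2 + y^2
grad_x = 6x + 0y, grad_y = 2y + 0x
Step 1: grad = (12, 2), (7/5, 9/10)
Step 2: grad = (42/5, 9/5), (49/50, 81/100)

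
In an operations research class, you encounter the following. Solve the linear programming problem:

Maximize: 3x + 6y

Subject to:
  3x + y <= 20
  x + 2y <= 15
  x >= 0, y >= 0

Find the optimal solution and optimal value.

Feasible vertices: (0, 0), (0, 15/2), (5, 5), (20/3, 0)
Objective 3x + 6y at each:
  (0, 0): 0
  (0, 15/2): 45
  (5, 5): 45
  (20/3, 0): 20
Maximum is 45 at (0, 15/2).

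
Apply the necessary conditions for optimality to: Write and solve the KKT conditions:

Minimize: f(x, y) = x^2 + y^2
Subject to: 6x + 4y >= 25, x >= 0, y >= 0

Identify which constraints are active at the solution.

KKT conditions for min x^2 + y^2 s.t. 6x + 4y >= 25, x >= 0, y >= 0:
Stationarity: 2x = mu*6 + mu_x, 2y = mu*4 + mu_y, with mu, mu_x, mu_y >= 0
Complementary slackness: mu*(6x + 4y - 25) = 0, mu_x*x = 0, mu_y*y = 0
(0, 0) is infeasible (6*0 + 4*0 < 25), so if mu = 0 stationarity would force x = mu_x/2 >= 0, y = mu_y/2 >= 0 with mu_x*x = mu_y*y = 0, i.e. x = y = 0: contradiction. Hence mu > 0 and 6x + 4y = 25 is active.
Try x > 0, y > 0 (so mu_x = mu_y = 0): x = 6*mu/2, y = 4*mu/2
Substitute: 6*(6*mu/2) + 4*(4*mu/2) = 25
  mu*52/2 = 25 => mu = 25/26
x* = 75/26 > 0, y* = 25/13 > 0, consistent with mu_x = mu_y = 0.
f is convex and the constraints are linear, so this KKT point is the global minimum.
f* = 625/52
Active constraints: 6x + 4y >= 25 (holds with equality, mu = 25/26 > 0); x >= 0 and y >= 0 are inactive (mu_x = mu_y = 0).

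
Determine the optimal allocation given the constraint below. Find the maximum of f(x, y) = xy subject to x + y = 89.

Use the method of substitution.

Substitute y = 89 - x into f(x,y) = xy:
g(x) = x(89 - x) = 89x - x^2
g'(x) = 89 - 2x = 0  =>  x = 89/2
y = 89 - 89/2 = 89/2
Maximum value = (89/2) * (89/2) = 7921/4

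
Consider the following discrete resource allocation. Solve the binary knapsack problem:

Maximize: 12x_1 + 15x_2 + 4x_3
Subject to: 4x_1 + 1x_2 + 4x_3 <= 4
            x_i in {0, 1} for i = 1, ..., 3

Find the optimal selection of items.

Items: item 1 (v=12, w=4), item 2 (v=15, w=1), item 3 (v=4, w=4)
Capacity: 4
Checking all 8 subsets (w = total weight, v = total value):
  {}: w = 0, v = 0
  {1}: w = 4, v = 12
  {2}: w = 1, v = 15
  {3}: w = 4, v = 4
  {1, 2}: w = 5 > 4, infeasible
  {1, 3}: w = 8 > 4, infeasible
  {2, 3}: w = 5 > 4, infeasible
  {1, 2, 3}: w = 9 > 4, infeasible
Best feasible subset: items [2]
Total weight: 1 <= 4, total value: 15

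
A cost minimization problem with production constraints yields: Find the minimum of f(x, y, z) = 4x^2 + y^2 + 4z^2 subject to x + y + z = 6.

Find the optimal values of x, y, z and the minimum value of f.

Using Lagrange multipliers on f = 4x^2 + y^2 + 4z^2 with constraint x + y + z = 6:
Conditions: 2*4*x = lambda, 2*1*y = lambda, 2*4*z = lambda
So x = lambda/8, y = lambda/2, z = lambda/8
Substituting into constraint: lambda * (3/4) = 6
lambda = 8
x = 1, y = 4, z = 1
Minimum value = 24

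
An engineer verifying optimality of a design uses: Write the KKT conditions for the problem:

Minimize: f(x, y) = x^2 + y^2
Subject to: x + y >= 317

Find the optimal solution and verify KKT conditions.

KKT conditions for min x^2 + y^2 s.t. x + y >= 317:
Stationarity: 2x = mu, 2y = mu
So x = y = mu/2.
Complementary slackness: mu*(x + y - 317) = 0
Primal feasibility: x + y >= 317; dual feasibility: mu >= 0
If mu = 0 then x = y = 0, but 0 + 0 < 317 is infeasible, so the constraint is active.
Constraint active: x + y = 2*(mu/2) = 317 => mu = 317
x = y = 317/2, f = 100489/2
Verify: stationarity 2*(317/2) = 317 = mu; primal 317/2 + 317/2 = 317 >= 317; dual mu = 317 >= 0; complementary slackness 317*(317 - 317) = 0. All KKT conditions hold.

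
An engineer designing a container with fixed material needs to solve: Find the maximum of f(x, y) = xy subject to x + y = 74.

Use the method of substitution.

Substitute y = 74 - x into f(x,y) = xy:
g(x) = x(74 - x) = 74x - x^2
g'(x) = 74 - 2x = 0  =>  x = 37
y = 74 - 37 = 37
Maximum value = 37 * 37 = 1369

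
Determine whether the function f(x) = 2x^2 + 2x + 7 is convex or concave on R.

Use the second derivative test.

f(x) = 2x^2 + 2x + 7
f'(x) = 4x + 2
f''(x) = 4
Since f''(x) = 4 > 0 for all x, f is convex on R.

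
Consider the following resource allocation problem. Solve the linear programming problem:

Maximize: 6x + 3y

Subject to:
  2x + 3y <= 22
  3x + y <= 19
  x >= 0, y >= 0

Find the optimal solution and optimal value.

Feasible vertices: (0, 0), (0, 22/3), (5, 4), (19/3, 0)
Objective 6x + 3y at each:
  (0, 0): 0
  (0, 22/3): 22
  (5, 4): 42
  (19/3, 0): 38
Maximum is 42 at (5, 4).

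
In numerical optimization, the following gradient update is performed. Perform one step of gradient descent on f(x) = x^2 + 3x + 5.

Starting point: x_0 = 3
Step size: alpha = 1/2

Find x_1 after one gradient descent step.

f(x) = x^2 + 3x + 5
f'(x) = 2x + 3
f'(3) = 2*3 + (3) = 9
x_1 = x_0 - alpha * f'(x_0) = 3 - 1/2 * 9 = -3/2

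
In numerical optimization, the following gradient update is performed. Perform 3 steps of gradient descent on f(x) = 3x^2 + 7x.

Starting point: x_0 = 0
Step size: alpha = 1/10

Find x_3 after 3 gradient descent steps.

f(x) = 3x^2 + 7x, f'(x) = 6x + (7)
Step 1: f'(0) = 7, x_1 = 0 - 1/10 * 7 = -7/10
Step 2: f'(-7/10) = 14/5, x_2 = -7/10 - 1/10 * 14/5 = -49/50
Step 3: f'(-49/50) = 28/25, x_3 = -49/50 - 1/10 * 28/25 = -273/250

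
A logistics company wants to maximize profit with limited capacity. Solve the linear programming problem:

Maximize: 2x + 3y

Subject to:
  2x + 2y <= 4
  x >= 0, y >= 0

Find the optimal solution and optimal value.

The feasible region has vertices at [(0, 0), (2, 0), (0, 2)].
Checking objective 2x + 3y at each vertex:
  (0, 0): 2*0 + 3*0 = 0
  (2, 0): 2*2 + 3*0 = 4
  (0, 2): 2*0 + 3*2 = 6
Maximum is 6 at (0, 2).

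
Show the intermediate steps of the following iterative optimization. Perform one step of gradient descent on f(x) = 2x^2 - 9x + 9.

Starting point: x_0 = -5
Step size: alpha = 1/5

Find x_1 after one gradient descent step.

f(x) = 2x^2 - 9x + 9
f'(x) = 4x - 9
f'(-5) = 4*-5 + (-9) = -29
x_1 = x_0 - alpha * f'(x_0) = -5 - 1/5 * -29 = 4/5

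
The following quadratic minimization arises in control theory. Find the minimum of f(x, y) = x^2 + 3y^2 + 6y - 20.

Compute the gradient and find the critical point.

f(x,y) = x^2 + 3y^2 + 6y - 20
df/dx = 2x + (0) = 0  =>  x = 0
df/dy = 6y + (6) = 0  =>  y = -1
f(0, -1) = 1*(0)^2 + 3*(-1)^2 + 6*(-1) + -20 = -23
Hessian is diagonal with entries 2, 6 > 0, so this is a minimum.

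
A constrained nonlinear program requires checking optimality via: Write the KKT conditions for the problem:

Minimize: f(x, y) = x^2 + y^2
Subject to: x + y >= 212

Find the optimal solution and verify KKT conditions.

KKT conditions for min x^2 + y^2 s.t. x + y >= 212:
Stationarity: 2x = mu, 2y = mu
So x = y = mu/2.
Complementary slackness: mu*(x + y - 212) = 0
Primal feasibility: x + y >= 212; dual feasibility: mu >= 0
If mu = 0 then x = y = 0, but 0 + 0 < 212 is infeasible, so the constraint is active.
Constraint active: x + y = 2*(mu/2) = 212 => mu = 212
x = y = 106, f = 22472
Verify: stationarity 2*106 = 212 = mu; primal 106 + 106 = 212 >= 212; dual mu = 212 >= 0; complementary slackness 212*(212 - 212) = 0. All KKT conditions hold.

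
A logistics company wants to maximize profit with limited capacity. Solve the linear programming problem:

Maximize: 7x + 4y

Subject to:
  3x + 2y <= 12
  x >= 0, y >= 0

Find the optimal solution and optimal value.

The feasible region has vertices at [(0, 0), (4, 0), (0, 6)].
Checking objective 7x + 4y at each vertex:
  (0, 0): 7*0 + 4*0 = 0
  (4, 0): 7*4 + 4*0 = 28
  (0, 6): 7*0 + 4*6 = 24
Maximum is 28 at (4, 0).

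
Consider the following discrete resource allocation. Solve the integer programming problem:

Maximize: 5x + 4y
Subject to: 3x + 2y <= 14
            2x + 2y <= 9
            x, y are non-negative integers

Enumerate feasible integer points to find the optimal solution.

Constraint 1: 3x + 2y <= 14
Constraint 2: 2x + 2y <= 9
Feasible x range (need y >= 0): 0 <= x <= min(14/3, 9/2) => x in {0, ..., 4}.
Enumerate feasible integer points row by row (the coefficient of y is 4 > 0, so for each x the largest feasible y gives the best value):
  x = 0: y <= min((14 - 3*0)/2, (9 - 2*0)/2) => y in {0, ..., 4}; best 5*0 + 4*4 = 16
  x = 1: y <= min((14 - 3*1)/2, (9 - 2*1)/2) => y in {0, ..., 3}; best 5*1 + 4*3 = 17
  x = 2: y <= min((14 - 3*2)/2, (9 - 2*2)/2) => y in {0, ..., 2}; best 5*2 + 4*2 = 18
  x = 3: y <= min((14 - 3*3)/2, (9 - 2*3)/2) => y in {0, ..., 1}; best 5*3 + 4*1 = 19
  x = 4: y <= min((14 - 3*4)/2, (9 - 2*4)/2) => y in {0}; best 5*4 + 4*0 = 20
The maximum 5x + 4y = 20 is achieved at x = 4, y = 0.
Check: 3*4 + 2*0 = 12 <= 14 and 2*4 + 2*0 = 8 <= 9.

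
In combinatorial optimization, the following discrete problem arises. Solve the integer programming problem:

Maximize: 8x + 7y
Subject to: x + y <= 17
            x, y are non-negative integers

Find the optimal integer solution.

Objective: 8x + 7y, constraint: x + y <= 17
Coefficient of x is 8 >= coefficient of y is 7, so allocate the entire budget to x.
Optimal: x = 17, y = 0, value = 136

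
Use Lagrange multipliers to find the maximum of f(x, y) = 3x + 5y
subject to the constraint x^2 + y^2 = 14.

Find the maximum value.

Set up Lagrange conditions: grad f = lambda * grad g
  3 = 2*lambda*x
  5 = 2*lambda*y
From these: x/y = 3/5, so x = 3t, y = 5t for some t.
Substitute into constraint: (3t)^2 + (5t)^2 = 14
  t^2 * 34 = 14
  t = sqrt(14/34)
Maximum = 3*x + 5*y = (3^2 + 5^2)*t = 34 * sqrt(14/34) = sqrt(476)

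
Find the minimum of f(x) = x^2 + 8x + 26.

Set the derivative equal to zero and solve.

f(x) = x^2 + 8x + 26
f'(x) = 2x + (8) = 0
x = -8/2 = -4
f(-4) = 10
Since f''(x) = 2 > 0, this is a minimum.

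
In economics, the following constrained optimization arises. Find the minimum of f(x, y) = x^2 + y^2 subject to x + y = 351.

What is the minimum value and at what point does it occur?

Substitute y = 351 - x into f(x,y) = x^2 + y^2:
g(x) = x^2 + (351 - x)^2 = 2x^2 - 702x + 123201
g'(x) = 4x - 702 = 0  =>  x = 351/2
y = 351 - 351/2 = 351/2
Minimum value = (351/2)^2 + (351/2)^2 = 123201/2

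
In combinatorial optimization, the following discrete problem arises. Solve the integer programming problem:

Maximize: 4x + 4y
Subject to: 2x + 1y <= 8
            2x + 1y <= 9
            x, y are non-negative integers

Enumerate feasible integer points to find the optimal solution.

Constraint 1: 2x + 1y <= 8
Constraint 2: 2x + 1y <= 9
Feasible x range (need y >= 0): 0 <= x <= min(8/2, 9/2) => x in {0, ..., 4}.
Enumerate feasible integer points row by row (the coefficient of y is 4 > 0, so for each x the largest feasible y gives the best value):
  x = 0: y <= min((8 - 2*0)/1, (9 - 2*0)/1) => y in {0, ..., 8}; best 4*0 + 4*8 = 32
  x = 1: y <= min((8 - 2*1)/1, (9 - 2*1)/1) => y in {0, ..., 6}; best 4*1 + 4*6 = 28
  x = 2: y <= min((8 - 2*2)/1, (9 - 2*2)/1) => y in {0, ..., 4}; best 4*2 + 4*4 = 24
  x = 3: y <= min((8 - 2*3)/1, (9 - 2*3)/1) => y in {0, ..., 2}; best 4*3 + 4*2 = 20
  x = 4: y <= min((8 - 2*4)/1, (9 - 2*4)/1) => y in {0}; best 4*4 + 4*0 = 16
The maximum 4x + 4y = 32 is achieved at x = 0, y = 8.
Check: 2*0 + 1*8 = 8 <= 8 and 2*0 + 1*8 = 8 <= 9.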